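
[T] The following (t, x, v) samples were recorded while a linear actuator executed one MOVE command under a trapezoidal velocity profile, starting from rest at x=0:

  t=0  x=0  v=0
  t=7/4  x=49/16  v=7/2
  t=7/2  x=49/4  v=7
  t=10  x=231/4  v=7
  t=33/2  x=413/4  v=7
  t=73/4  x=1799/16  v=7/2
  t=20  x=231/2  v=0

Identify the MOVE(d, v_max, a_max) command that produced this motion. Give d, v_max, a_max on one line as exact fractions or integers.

d=231/2 v_max=7 a_max=2

final state: t=20, x=231/2, v=0 → d = 231/2
a_max = (7/2−0)/(7/4−0) = 2
max v = 7 over t∈[7/2,33/2] → v_max = 7
check: 7·(7/2+13) = 231/2 ✓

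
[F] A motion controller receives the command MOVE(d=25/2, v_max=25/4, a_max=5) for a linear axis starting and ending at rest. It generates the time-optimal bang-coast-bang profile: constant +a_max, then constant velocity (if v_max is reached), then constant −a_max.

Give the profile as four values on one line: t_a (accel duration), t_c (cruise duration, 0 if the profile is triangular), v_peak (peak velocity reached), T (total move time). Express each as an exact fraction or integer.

v_max²/a_max = (25/4)²/5 = 125/16
25/2 ≥ 125/16 so v_max reached
t_a = (25/4)/5 = 5/4; v_peak = 25/4
d_cruise = 25/2 − 125/16 = 75/16; t_c = (75/16)/(25/4) = 3/4
T = 2·5/4 + 3/4 = 13/4

t_a=5/4 t_c=3/4 v_peak=25/4 T=13/4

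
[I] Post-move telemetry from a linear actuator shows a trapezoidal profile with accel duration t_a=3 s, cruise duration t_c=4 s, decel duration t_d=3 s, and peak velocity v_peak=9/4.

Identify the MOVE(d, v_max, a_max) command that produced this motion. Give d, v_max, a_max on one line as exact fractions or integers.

d=63/4 v_max=9/4 a_max=3/4

a_max = (9/4)/3 = 3/4
d_a = ½·9/4·3 = 27/8; d_c = 9/4·4 = 9
d = 2·27/8 + 9 = 63/4
t_c = 4 > 0 ⇒ limit active, v_max = 9/4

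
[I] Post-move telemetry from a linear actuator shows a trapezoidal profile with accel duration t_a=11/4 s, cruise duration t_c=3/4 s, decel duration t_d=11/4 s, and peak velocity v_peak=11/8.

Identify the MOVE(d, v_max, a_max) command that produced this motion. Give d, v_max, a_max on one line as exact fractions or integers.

d=77/16 v_max=11/8 a_max=1/2

a_max = (11/8)/(11/4) = 1/2
d_a = ½·11/8·11/4 = 121/64; d_c = 11/8·3/4 = 33/32
d = 2·121/64 + 33/32 = 77/16
t_c = 3/4 > 0 so v_max = 11/8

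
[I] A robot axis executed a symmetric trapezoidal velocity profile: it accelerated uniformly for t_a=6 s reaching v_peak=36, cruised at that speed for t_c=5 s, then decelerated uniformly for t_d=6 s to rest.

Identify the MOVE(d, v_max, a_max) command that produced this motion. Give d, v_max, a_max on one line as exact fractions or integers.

d=396 v_max=36 a_max=6

a_max = 36/6 = 6
d_a = ½·36·6 = 108; d_c = 36·5 = 180
d = 2·108 + 180 = 396
t_c = 5 > 0 → v_max = v_peak = 36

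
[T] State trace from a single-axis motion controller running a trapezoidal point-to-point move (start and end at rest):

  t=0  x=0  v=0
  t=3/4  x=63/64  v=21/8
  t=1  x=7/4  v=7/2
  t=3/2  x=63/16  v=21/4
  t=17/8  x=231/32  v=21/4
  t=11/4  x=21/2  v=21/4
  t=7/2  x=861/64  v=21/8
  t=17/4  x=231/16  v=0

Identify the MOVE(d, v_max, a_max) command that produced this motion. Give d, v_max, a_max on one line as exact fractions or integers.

d=231/16 v_max=21/4 a_max=7/2

final state: t=17/4, x=231/16, v=0 → d = 231/16
a_max = (21/8−0)/(3/4−0) = 7/2
max v = 21/4 over t∈[3/2,11/4] → v_max = 21/4
check: 21/4·(3/2+5/4) = 231/16 ✓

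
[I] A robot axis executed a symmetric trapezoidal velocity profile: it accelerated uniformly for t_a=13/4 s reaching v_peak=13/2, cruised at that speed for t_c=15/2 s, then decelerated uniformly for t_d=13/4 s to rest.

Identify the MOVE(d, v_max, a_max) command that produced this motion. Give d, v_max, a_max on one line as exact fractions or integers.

a_max = (13/2)/(13/4) = 2
d_a = ½·13/2·13/4 = 169/16; d_c = 13/2·15/2 = 195/4
d = 2·169/16 + 195/4 = 559/8
t_c = 15/2 > 0 ⇒ limit active, v_max = 13/2

d=559/8 v_max=13/2 a_max=2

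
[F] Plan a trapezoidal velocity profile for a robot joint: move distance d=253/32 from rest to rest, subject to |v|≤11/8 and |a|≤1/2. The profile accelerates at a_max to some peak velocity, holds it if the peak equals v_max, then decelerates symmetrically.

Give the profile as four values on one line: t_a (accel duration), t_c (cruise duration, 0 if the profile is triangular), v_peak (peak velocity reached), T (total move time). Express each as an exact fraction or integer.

t_a=11/4 t_c=3 v_peak=11/8 T=17/2

vₘ²/aₘ = (11/8)²/(1/2) = 121/32
253/32 ≥ 121/32 → trapezoidal
t_a = (11/8)/(1/2) = 11/4; v_peak = 11/8
d_cruise = 253/32 − 121/32 = 33/8; t_c = (33/8)/(11/8) = 3
T = 2·11/4 + 3 = 17/2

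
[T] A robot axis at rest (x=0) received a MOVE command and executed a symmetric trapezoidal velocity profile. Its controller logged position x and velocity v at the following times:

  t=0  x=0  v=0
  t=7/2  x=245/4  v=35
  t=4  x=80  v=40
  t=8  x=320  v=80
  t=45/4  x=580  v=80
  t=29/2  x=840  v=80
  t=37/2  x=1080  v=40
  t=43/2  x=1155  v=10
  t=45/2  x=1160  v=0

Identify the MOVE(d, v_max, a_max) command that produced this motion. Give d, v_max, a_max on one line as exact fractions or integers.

final state: t=45/2, x=1160, v=0 → d = 1160
a_max = (35−0)/(7/2−0) = 10
max v = 80 over t∈[8,29/2] → v_max = 80
check: 80·(8+13/2) = 1160 ✓

d=1160 v_max=80 a_max=10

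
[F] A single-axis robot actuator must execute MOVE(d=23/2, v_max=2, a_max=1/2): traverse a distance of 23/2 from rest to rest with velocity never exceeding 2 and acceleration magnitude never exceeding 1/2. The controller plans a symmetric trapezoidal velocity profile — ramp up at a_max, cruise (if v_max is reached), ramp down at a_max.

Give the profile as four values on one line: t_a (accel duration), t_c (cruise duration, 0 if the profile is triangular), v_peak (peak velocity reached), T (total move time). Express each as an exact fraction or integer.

v_max²/a_max = 2²/(1/2) = 8
23/2 ≥ 8 ⇒ cruise phase
t_a = 2/(1/2) = 4; v_peak = 2
d_cruise = 23/2 − 8 = 7/2; t_c = (7/2)/2 = 7/4
T = 2·4 + 7/4 = 39/4

t_a=4 t_c=7/4 v_peak=2 T=39/4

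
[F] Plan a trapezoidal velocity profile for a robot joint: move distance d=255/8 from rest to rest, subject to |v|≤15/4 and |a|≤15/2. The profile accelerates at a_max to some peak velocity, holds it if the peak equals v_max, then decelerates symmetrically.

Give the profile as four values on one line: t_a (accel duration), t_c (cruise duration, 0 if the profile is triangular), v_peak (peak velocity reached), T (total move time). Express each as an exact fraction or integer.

v_max²/a_max = (15/4)²/(15/2) = 15/8
255/8 ≥ 15/8 so v_max reached
t_a = (15/4)/(15/2) = 1/2; v_peak = 15/4
d_cruise = 255/8 − 15/8 = 30; t_c = 30/(15/4) = 8
T = 2·1/2 + 8 = 9

t_a=1/2 t_c=8 v_peak=15/4 T=9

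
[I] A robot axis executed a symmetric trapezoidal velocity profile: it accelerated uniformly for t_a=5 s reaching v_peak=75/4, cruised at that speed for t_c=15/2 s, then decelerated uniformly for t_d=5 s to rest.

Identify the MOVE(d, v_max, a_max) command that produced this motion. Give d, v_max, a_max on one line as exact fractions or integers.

d=1875/8 v_max=75/4 a_max=15/4

a_max = (75/4)/5 = 15/4
d_a = ½·75/4·5 = 375/8; d_c = 75/4·15/2 = 1125/8
d = 2·375/8 + 1125/8 = 1875/8
t_c = 15/2 > 0 so v_max = 75/4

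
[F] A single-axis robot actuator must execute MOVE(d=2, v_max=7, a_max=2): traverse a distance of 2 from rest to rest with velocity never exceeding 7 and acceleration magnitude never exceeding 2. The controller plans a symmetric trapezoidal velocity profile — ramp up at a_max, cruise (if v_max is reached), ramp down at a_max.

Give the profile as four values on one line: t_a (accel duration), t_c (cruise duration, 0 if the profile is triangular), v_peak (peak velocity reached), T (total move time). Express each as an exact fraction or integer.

t_a=1 t_c=0 v_peak=2 T=2

(v_max)²/a_max = 7²/2 = 49/2
2 < 49/2 ⇒ no cruise
v_peak = √(2·2) = √4 = 2
t_a = 2/2 = 1; t_c = 0
T = 2·1 = 2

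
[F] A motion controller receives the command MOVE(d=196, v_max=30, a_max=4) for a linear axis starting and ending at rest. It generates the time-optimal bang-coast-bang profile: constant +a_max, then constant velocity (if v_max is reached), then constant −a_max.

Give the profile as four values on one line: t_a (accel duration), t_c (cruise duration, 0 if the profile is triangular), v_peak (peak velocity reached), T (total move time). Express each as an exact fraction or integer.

(v_max)²/a_max = 30²/4 = 225
196 < 225 → triangular
v_peak = √(196·4) = √784 = 28
t_a = 28/4 = 7; t_c = 0
T = 2·7 = 14

t_a=7 t_c=0 v_peak=28 T=14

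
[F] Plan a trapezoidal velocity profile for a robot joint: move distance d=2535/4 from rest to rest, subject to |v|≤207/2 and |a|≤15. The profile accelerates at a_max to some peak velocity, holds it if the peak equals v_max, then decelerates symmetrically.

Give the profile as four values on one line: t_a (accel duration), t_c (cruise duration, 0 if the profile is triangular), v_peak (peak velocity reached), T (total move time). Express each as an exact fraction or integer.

v_max²/a_max = (207/2)²/15 = 14283/20
2535/4 < 14283/20 ⇒ no cruise
v_peak = √(2535/4·15) = √(38025/4) = 195/2
t_a = (195/2)/15 = 13/2; t_c = 0
T = 2·13/2 = 13

t_a=13/2 t_c=0 v_peak=195/2 T=13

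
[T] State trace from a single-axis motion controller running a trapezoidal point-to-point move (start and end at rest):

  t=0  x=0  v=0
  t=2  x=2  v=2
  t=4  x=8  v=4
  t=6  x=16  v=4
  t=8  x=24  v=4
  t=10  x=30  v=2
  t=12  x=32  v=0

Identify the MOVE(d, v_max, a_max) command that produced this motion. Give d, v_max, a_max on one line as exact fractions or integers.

final state: t=12, x=32, v=0 → d = 32
a_max = (2−0)/(2−0) = 1
max v = 4 over t∈[4,8] → v_max = 4
check: 4·(4+4) = 32 ✓

d=32 v_max=4 a_max=1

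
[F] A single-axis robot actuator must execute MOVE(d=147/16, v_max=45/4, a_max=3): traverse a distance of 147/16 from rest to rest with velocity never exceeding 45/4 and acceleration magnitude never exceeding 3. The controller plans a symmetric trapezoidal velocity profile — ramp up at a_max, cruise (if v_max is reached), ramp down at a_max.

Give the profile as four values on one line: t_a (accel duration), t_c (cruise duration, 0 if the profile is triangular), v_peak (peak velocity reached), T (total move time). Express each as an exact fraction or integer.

vₘ²/aₘ = (45/4)²/3 = 675/16
147/16 < 675/16 → triangular
v_peak = √(147/16·3) = √(441/16) = 21/4
t_a = (21/4)/3 = 7/4; t_c = 0
T = 2·7/4 = 7/2

t_a=7/4 t_c=0 v_peak=21/4 T=7/2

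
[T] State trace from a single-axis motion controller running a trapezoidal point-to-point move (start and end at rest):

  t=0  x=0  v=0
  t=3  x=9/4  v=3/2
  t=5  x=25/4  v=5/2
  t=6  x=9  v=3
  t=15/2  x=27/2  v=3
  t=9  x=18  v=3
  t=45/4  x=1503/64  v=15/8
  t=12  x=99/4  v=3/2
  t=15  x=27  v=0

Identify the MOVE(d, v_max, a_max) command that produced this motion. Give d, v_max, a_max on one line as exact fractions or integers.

d=27 v_max=3 a_max=1/2

final state: t=15, x=27, v=0 → d = 27
a_max = (3/2−0)/(3−0) = 1/2
max v = 3 over t∈[6,9] → v_max = 3
check: 3·(6+3) = 27 ✓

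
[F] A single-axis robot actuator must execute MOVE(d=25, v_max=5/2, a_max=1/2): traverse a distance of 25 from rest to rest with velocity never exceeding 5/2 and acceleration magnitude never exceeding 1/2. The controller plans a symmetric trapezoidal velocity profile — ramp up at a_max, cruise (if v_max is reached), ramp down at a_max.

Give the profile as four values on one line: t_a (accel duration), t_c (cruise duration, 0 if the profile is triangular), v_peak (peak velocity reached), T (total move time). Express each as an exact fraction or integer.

v_max²/a_max = (5/2)²/(1/2) = 25/2
25 ≥ 25/2 → trapezoidal
t_a = (5/2)/(1/2) = 5; v_peak = 5/2
d_cruise = 25 − 25/2 = 25/2; t_c = (25/2)/(5/2) = 5
T = 2·5 + 5 = 15

t_a=5 t_c=5 v_peak=5/2 T=15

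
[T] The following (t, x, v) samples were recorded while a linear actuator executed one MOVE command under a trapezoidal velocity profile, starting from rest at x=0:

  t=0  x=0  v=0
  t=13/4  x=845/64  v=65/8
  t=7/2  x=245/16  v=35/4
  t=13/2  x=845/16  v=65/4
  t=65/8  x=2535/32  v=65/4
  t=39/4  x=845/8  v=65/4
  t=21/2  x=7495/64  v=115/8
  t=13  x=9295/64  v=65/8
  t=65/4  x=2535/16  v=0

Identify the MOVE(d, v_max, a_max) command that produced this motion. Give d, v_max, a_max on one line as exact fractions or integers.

d=2535/16 v_max=65/4 a_max=5/2

final state: t=65/4, x=2535/16, v=0 → d = 2535/16
a_max = (65/8−0)/(13/4−0) = 5/2
max v = 65/4 over t∈[13/2,39/4] → v_max = 65/4
check: 65/4·(13/2+13/4) = 2535/16 ✓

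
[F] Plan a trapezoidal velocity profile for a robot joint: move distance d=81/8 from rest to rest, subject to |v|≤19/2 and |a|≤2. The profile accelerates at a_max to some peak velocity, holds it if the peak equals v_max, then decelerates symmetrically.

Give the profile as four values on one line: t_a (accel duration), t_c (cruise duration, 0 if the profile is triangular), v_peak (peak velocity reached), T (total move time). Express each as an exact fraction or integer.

t_a=9/4 t_c=0 v_peak=9/2 T=9/2

(v_max)²/a_max = (19/2)²/2 = 361/8
81/8 < 361/8 so t_c = 0
v_peak = √(81/8·2) = √(81/4) = 9/2
t_a = (9/2)/2 = 9/4; t_c = 0
T = 2·9/4 = 9/2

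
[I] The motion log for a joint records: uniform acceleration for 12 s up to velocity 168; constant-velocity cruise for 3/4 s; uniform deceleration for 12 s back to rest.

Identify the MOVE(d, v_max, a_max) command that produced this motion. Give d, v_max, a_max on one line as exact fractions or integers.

a_max = 168/12 = 14
d_a = ½·168·12 = 1008; d_c = 168·3/4 = 126
d = 2·1008 + 126 = 2142
t_c = 3/4 > 0 ⇒ limit active, v_max = 168

d=2142 v_max=168 a_max=14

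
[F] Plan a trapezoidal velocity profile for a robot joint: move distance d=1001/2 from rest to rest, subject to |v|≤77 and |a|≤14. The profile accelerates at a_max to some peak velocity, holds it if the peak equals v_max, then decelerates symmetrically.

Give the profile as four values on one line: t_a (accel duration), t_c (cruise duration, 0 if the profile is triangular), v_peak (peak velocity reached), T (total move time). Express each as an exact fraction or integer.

v_max²/a_max = 77²/14 = 847/2
1001/2 ≥ 847/2 → trapezoidal
t_a = 77/14 = 11/2; v_peak = 77
d_cruise = 1001/2 − 847/2 = 77; t_c = 77/77 = 1
T = 2·11/2 + 1 = 12

t_a=11/2 t_c=1 v_peak=77 T=12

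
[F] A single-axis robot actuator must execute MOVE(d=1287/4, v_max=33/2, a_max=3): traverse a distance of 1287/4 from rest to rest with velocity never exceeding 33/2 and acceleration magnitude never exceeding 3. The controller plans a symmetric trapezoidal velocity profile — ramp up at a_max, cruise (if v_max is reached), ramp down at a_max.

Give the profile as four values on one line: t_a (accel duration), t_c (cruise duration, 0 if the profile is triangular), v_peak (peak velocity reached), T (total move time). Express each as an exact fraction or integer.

(v_max)²/a_max = (33/2)²/3 = 363/4
1287/4 ≥ 363/4 ⇒ cruise phase
t_a = (33/2)/3 = 11/2; v_peak = 33/2
d_cruise = 1287/4 − 363/4 = 231; t_c = 231/(33/2) = 14
T = 2·11/2 + 14 = 25

t_a=11/2 t_c=14 v_peak=33/2 T=25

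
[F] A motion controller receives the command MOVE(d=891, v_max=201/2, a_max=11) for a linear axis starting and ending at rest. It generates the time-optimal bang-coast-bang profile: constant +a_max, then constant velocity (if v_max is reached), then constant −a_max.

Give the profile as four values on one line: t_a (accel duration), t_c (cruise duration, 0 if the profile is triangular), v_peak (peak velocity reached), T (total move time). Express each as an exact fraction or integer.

v_max²/a_max = (201/2)²/11 = 40401/44
891 < 40401/44 → triangular
v_peak = √(891·11) = √9801 = 99
t_a = 99/11 = 9; t_c = 0
T = 2·9 = 18

t_a=9 t_c=0 v_peak=99 T=18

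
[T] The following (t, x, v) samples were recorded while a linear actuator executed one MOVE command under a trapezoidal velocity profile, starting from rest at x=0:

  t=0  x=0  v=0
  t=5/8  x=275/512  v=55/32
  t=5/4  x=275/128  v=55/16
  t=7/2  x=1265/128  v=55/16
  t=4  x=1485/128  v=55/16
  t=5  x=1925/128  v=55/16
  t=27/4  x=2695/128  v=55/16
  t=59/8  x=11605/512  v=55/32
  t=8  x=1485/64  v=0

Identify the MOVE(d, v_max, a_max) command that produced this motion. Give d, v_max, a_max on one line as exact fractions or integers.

final state: t=8, x=1485/64, v=0 → d = 1485/64
a_max = (55/32−0)/(5/8−0) = 11/4
max v = 55/16 over t∈[5/4,27/4] → v_max = 55/16
check: 55/16·(5/4+11/2) = 1485/64 ✓

d=1485/64 v_max=55/16 a_max=11/4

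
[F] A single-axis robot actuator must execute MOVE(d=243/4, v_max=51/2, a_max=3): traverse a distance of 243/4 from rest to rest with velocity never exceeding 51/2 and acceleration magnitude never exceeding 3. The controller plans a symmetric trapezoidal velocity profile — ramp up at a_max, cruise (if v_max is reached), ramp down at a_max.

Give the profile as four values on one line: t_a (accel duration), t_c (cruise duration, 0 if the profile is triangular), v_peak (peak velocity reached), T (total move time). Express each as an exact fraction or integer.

(v_max)²/a_max = (51/2)²/3 = 867/4
243/4 < 867/4 so t_c = 0
v_peak = √(243/4·3) = √(729/4) = 27/2
t_a = (27/2)/3 = 9/2; t_c = 0
T = 2·9/2 = 9

t_a=9/2 t_c=0 v_peak=27/2 T=9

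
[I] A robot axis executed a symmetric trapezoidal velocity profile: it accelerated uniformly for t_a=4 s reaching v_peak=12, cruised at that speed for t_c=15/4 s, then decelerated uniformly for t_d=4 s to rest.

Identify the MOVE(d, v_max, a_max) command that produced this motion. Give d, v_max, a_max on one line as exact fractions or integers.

d=93 v_max=12 a_max=3

a_max = 12/4 = 3
d_a = ½·12·4 = 24; d_c = 12·15/4 = 45
d = 2·24 + 45 = 93
t_c = 15/4 > 0 so v_max = 12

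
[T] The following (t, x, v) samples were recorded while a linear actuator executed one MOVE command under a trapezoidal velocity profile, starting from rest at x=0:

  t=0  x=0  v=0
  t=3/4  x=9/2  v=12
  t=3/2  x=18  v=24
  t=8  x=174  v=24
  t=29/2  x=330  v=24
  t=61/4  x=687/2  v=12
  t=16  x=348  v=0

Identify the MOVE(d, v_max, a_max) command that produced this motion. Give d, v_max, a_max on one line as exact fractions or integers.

d=348 v_max=24 a_max=16

final state: t=16, x=348, v=0 → d = 348
a_max = (12−0)/(3/4−0) = 16
max v = 24 over t∈[3/2,29/2] → v_max = 24
check: 24·(3/2+13) = 348 ✓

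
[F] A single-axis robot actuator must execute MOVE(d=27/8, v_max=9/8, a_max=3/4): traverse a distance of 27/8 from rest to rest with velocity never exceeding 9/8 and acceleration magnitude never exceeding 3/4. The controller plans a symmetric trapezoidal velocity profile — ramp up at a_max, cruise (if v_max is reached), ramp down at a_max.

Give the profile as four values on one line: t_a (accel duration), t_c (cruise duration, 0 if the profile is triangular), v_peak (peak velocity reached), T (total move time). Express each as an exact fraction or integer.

(v_max)²/a_max = (9/8)²/(3/4) = 27/16
27/8 ≥ 27/16 → trapezoidal
t_a = (9/8)/(3/4) = 3/2; v_peak = 9/8
d_cruise = 27/8 − 27/16 = 27/16; t_c = (27/16)/(9/8) = 3/2
T = 2·3/2 + 3/2 = 9/2

t_a=3/2 t_c=3/2 v_peak=9/8 T=9/2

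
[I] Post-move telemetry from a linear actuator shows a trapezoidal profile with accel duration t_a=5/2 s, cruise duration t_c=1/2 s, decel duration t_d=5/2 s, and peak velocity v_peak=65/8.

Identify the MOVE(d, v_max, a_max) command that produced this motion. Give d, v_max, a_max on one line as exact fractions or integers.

d=195/8 v_max=65/8 a_max=13/4

a_max = (65/8)/(5/2) = 13/4
d_a = ½·65/8·5/2 = 325/32; d_c = 65/8·1/2 = 65/16
d = 2·325/32 + 65/16 = 195/8
t_c = 1/2 > 0 ⇒ limit active, v_max = 65/8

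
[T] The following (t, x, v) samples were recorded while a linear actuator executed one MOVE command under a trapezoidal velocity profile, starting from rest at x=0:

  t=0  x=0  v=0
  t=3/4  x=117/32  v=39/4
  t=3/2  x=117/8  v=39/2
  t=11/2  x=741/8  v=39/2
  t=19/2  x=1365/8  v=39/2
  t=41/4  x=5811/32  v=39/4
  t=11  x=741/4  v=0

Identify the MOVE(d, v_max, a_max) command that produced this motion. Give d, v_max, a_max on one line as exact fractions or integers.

d=741/4 v_max=39/2 a_max=13

final state: t=11, x=741/4, v=0 → d = 741/4
a_max = (39/4−0)/(3/4−0) = 13
max v = 39/2 over t∈[3/2,19/2] → v_max = 39/2
check: 39/2·(3/2+8) = 741/4 ✓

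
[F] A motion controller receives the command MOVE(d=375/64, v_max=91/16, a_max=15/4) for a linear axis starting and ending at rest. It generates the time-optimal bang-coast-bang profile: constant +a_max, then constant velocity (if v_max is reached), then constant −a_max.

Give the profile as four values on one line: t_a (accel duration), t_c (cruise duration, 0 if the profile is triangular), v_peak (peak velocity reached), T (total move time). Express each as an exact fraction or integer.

v_max²/a_max = (91/16)²/(15/4) = 8281/960
375/64 < 8281/960 ⇒ no cruise
v_peak = √(375/64·15/4) = √(5625/256) = 75/16
t_a = (75/16)/(15/4) = 5/4; t_c = 0
T = 2·5/4 = 5/2

t_a=5/4 t_c=0 v_peak=75/16 T=5/2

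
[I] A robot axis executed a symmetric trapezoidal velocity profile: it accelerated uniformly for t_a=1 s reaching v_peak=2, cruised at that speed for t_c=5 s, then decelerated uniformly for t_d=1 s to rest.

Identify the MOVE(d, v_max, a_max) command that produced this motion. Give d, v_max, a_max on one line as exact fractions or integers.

a_max = 2/1 = 2
d_a = ½·2·1 = 1; d_c = 2·5 = 10
d = 2·1 + 10 = 12
t_c = 5 > 0 → v_max = v_peak = 2

d=12 v_max=2 a_max=2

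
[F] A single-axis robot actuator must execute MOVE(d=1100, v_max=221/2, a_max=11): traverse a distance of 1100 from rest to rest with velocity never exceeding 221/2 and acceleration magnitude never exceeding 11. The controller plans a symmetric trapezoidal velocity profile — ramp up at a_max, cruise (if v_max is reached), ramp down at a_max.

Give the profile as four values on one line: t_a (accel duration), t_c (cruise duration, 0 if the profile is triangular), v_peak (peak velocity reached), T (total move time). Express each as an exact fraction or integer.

t_a=10 t_c=0 v_peak=110 T=20

vₘ²/aₘ = (221/2)²/11 = 48841/44
1100 < 48841/44 so t_c = 0
v_peak = √(1100·11) = √12100 = 110
t_a = 110/11 = 10; t_c = 0
T = 2·10 = 20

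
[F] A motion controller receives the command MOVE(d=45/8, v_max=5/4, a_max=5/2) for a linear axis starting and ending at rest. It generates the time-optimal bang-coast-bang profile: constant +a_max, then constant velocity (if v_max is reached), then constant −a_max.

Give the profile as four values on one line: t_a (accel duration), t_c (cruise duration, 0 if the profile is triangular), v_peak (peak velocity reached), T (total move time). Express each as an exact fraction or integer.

t_a=1/2 t_c=4 v_peak=5/4 T=5

vₘ²/aₘ = (5/4)²/(5/2) = 5/8
45/8 ≥ 5/8 ⇒ cruise phase
t_a = (5/4)/(5/2) = 1/2; v_peak = 5/4
d_cruise = 45/8 − 5/8 = 5; t_c = 5/(5/4) = 4
T = 2·1/2 + 4 = 5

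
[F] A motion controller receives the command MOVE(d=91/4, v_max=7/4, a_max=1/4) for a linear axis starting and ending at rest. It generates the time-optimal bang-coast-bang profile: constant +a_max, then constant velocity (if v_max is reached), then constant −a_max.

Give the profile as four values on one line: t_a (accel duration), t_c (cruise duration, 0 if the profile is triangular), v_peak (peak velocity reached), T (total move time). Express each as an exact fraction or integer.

t_a=7 t_c=6 v_peak=7/4 T=20

(v_max)²/a_max = (7/4)²/(1/4) = 49/4
91/4 ≥ 49/4 → trapezoidal
t_a = (7/4)/(1/4) = 7; v_peak = 7/4
d_cruise = 91/4 − 49/4 = 21/2; t_c = (21/2)/(7/4) = 6
T = 2·7 + 6 = 20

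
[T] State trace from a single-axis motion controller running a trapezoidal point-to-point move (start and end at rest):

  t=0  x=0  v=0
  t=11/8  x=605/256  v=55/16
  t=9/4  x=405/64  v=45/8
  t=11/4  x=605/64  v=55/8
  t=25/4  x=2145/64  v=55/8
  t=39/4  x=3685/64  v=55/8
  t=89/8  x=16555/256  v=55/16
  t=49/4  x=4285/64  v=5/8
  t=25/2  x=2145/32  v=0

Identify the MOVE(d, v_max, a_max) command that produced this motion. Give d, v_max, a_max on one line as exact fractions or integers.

d=2145/32 v_max=55/8 a_max=5/2

final state: t=25/2, x=2145/32, v=0 → d = 2145/32
a_max = (55/16−0)/(11/8−0) = 5/2
max v = 55/8 over t∈[11/4,39/4] → v_max = 55/8
check: 55/8·(11/4+7) = 2145/32 ✓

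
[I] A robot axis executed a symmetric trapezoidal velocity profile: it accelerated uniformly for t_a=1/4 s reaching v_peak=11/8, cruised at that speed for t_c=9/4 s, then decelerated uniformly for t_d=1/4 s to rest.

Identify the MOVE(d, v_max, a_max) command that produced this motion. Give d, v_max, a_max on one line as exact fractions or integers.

d=55/16 v_max=11/8 a_max=11/2

a_max = (11/8)/(1/4) = 11/2
d_a = ½·11/8·1/4 = 11/64; d_c = 11/8·9/4 = 99/32
d = 2·11/64 + 99/32 = 55/16
t_c = 9/4 > 0 ⇒ limit active, v_max = 11/8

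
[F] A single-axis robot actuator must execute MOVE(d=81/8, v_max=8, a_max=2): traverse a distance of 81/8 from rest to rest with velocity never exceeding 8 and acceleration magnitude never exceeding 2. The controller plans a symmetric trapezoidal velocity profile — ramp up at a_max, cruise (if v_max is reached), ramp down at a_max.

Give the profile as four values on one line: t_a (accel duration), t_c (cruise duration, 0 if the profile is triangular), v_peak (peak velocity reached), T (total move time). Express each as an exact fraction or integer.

v_max²/a_max = 8²/2 = 32
81/8 < 32 ⇒ no cruise
v_peak = √(81/8·2) = √(81/4) = 9/2
t_a = (9/2)/2 = 9/4; t_c = 0
T = 2·9/4 = 9/2

t_a=9/4 t_c=0 v_peak=9/2 T=9/2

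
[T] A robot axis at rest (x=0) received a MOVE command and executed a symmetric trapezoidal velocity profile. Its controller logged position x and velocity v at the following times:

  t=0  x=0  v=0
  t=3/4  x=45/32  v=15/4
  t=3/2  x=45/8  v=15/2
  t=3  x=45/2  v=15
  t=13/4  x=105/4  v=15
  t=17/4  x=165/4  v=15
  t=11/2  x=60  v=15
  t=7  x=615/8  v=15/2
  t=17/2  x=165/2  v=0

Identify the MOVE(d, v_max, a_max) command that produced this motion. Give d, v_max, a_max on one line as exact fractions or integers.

final state: t=17/2, x=165/2, v=0 → d = 165/2
a_max = (15/4−0)/(3/4−0) = 5
max v = 15 over t∈[3,11/2] → v_max = 15
check: 15·(3+5/2) = 165/2 ✓

d=165/2 v_max=15 a_max=5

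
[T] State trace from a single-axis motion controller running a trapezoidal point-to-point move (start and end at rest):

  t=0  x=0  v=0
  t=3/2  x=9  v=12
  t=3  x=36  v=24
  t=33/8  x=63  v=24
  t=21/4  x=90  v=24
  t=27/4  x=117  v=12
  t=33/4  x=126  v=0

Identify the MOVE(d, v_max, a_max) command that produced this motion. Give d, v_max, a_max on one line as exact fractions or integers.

final state: t=33/4, x=126, v=0 → d = 126
a_max = (12−0)/(3/2−0) = 8
max v = 24 over t∈[3,21/4] → v_max = 24
check: 24·(3+9/4) = 126 ✓

d=126 v_max=24 a_max=8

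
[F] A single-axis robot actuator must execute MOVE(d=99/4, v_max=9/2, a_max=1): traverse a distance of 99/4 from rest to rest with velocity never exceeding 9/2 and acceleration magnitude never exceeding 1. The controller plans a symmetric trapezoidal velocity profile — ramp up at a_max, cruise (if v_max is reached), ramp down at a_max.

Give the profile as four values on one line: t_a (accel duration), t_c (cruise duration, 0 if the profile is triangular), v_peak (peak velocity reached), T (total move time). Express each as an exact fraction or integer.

t_a=9/2 t_c=1 v_peak=9/2 T=10

(v_max)²/a_max = (9/2)²/1 = 81/4
99/4 ≥ 81/4 → trapezoidal
t_a = (9/2)/1 = 9/2; v_peak = 9/2
d_cruise = 99/4 − 81/4 = 9/2; t_c = (9/2)/(9/2) = 1
T = 2·9/2 + 1 = 10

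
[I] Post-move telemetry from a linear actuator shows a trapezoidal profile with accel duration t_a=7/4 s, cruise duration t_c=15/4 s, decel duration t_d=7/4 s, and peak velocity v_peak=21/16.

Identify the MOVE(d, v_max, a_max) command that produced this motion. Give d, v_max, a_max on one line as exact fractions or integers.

d=231/32 v_max=21/16 a_max=3/4

a_max = (21/16)/(7/4) = 3/4
d_a = ½·21/16·7/4 = 147/128; d_c = 21/16·15/4 = 315/64
d = 2·147/128 + 315/64 = 231/32
t_c = 15/4 > 0 ⇒ limit active, v_max = 21/16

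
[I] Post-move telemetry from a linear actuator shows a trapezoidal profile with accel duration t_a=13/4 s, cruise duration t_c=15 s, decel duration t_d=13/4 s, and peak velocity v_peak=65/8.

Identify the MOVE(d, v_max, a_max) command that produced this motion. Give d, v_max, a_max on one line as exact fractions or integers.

a_max = (65/8)/(13/4) = 5/2
d_a = ½·65/8·13/4 = 845/64; d_c = 65/8·15 = 975/8
d = 2·845/64 + 975/8 = 4745/32
t_c = 15 > 0 → v_max = v_peak = 65/8

d=4745/32 v_max=65/8 a_max=5/2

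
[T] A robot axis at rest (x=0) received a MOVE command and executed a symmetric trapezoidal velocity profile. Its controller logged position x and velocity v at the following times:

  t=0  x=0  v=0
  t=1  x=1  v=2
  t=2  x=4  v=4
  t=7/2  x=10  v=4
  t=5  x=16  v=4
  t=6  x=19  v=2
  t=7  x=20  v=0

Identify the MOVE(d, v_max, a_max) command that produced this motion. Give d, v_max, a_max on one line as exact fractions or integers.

final state: t=7, x=20, v=0 → d = 20
a_max = (2−0)/(1−0) = 2
max v = 4 over t∈[2,5] → v_max = 4
check: 4·(2+3) = 20 ✓

d=20 v_max=4 a_max=2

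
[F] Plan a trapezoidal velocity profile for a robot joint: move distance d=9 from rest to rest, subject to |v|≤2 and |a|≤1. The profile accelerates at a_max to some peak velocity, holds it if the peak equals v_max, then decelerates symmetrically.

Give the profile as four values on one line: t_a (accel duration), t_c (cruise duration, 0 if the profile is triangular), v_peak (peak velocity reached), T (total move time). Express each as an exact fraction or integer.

t_a=2 t_c=5/2 v_peak=2 T=13/2

v_max²/a_max = 2²/1 = 4
9 ≥ 4 → trapezoidal
t_a = 2/1 = 2; v_peak = 2
d_cruise = 9 − 4 = 5; t_c = 5/2
T = 2·2 + 5/2 = 13/2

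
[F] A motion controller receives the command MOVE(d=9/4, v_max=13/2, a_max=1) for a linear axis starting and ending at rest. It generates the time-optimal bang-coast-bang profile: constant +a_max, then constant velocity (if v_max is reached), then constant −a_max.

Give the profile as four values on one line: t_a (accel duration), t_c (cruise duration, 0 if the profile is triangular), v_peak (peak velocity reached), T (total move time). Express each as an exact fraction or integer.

t_a=3/2 t_c=0 v_peak=3/2 T=3

vₘ²/aₘ = (13/2)²/1 = 169/4
9/4 < 169/4 ⇒ no cruise
v_peak = √(9/4·1) = √(9/4) = 3/2
t_a = (3/2)/1 = 3/2; t_c = 0
T = 2·3/2 = 3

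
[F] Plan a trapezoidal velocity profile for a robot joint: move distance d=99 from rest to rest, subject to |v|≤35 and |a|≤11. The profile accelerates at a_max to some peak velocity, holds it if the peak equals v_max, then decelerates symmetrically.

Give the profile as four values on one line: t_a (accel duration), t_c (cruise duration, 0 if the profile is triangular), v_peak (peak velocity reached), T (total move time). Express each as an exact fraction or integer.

t_a=3 t_c=0 v_peak=33 T=6

v_max²/a_max = 35²/11 = 1225/11
99 < 1225/11 ⇒ no cruise
v_peak = √(99·11) = √1089 = 33
t_a = 33/11 = 3; t_c = 0
T = 2·3 = 6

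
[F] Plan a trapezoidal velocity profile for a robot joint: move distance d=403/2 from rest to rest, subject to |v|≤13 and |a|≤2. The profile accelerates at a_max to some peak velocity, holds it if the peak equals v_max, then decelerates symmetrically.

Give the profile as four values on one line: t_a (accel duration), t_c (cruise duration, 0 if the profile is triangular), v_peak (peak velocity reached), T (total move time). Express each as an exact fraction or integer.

(v_max)²/a_max = 13²/2 = 169/2
403/2 ≥ 169/2 so v_max reached
t_a = 13/2; v_peak = 13
d_cruise = 403/2 − 169/2 = 117; t_c = 117/13 = 9
T = 2·13/2 + 9 = 22

t_a=13/2 t_c=9 v_peak=13 T=22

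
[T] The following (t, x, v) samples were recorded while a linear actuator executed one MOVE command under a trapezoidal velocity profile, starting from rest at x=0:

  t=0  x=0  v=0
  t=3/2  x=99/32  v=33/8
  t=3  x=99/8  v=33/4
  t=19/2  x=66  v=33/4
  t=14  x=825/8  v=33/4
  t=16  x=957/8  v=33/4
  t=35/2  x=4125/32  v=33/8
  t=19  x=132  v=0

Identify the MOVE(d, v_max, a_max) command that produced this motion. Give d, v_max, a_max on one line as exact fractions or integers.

final state: t=19, x=132, v=0 → d = 132
a_max = (33/8−0)/(3/2−0) = 11/4
max v = 33/4 over t∈[3,16] → v_max = 33/4
check: 33/4·(3+13) = 132 ✓

d=132 v_max=33/4 a_max=11/4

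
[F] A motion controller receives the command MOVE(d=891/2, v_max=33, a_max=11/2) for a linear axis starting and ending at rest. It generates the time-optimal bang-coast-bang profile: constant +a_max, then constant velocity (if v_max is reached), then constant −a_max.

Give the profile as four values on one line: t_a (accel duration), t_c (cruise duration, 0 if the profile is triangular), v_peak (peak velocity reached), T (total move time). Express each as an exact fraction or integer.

v_max²/a_max = 33²/(11/2) = 198
891/2 ≥ 198 ⇒ cruise phase
t_a = 33/(11/2) = 6; v_peak = 33
d_cruise = 891/2 − 198 = 495/2; t_c = (495/2)/33 = 15/2
T = 2·6 + 15/2 = 39/2

t_a=6 t_c=15/2 v_peak=33 T=39/2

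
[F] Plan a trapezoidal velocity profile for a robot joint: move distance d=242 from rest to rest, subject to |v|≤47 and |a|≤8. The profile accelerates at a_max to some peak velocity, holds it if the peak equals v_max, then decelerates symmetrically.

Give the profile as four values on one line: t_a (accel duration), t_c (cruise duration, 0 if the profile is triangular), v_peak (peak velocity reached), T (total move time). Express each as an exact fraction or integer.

t_a=11/2 t_c=0 v_peak=44 T=11

v_max²/a_max = 47²/8 = 2209/8
242 < 2209/8 → triangular
v_peak = √(242·8) = √1936 = 44
t_a = 44/8 = 11/2; t_c = 0
T = 2·11/2 = 11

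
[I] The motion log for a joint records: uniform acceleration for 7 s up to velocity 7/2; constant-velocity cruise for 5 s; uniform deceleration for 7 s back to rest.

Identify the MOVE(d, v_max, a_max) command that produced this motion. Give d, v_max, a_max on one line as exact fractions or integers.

a_max = (7/2)/7 = 1/2
d_a = ½·7/2·7 = 49/4; d_c = 7/2·5 = 35/2
d = 2·49/4 + 35/2 = 42
t_c = 5 > 0 → v_max = v_peak = 7/2

d=42 v_max=7/2 a_max=1/2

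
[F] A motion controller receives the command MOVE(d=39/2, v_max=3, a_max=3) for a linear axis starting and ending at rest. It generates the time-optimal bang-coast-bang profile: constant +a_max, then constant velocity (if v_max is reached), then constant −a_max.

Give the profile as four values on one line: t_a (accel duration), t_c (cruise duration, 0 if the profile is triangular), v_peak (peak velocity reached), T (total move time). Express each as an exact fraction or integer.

vₘ²/aₘ = 3²/3 = 3
39/2 ≥ 3 so v_max reached
t_a = 3/3 = 1; v_peak = 3
d_cruise = 39/2 − 3 = 33/2; t_c = (33/2)/3 = 11/2
T = 2·1 + 11/2 = 15/2

t_a=1 t_c=11/2 v_peak=3 T=15/2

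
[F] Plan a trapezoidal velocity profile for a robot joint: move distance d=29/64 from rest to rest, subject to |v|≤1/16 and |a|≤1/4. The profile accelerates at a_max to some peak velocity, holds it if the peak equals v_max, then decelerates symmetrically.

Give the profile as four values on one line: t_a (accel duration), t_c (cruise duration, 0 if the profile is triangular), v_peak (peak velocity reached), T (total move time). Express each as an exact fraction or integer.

t_a=1/4 t_c=7 v_peak=1/16 T=15/2

vₘ²/aₘ = (1/16)²/(1/4) = 1/64
29/64 ≥ 1/64 → trapezoidal
t_a = (1/16)/(1/4) = 1/4; v_peak = 1/16
d_cruise = 29/64 − 1/64 = 7/16; t_c = (7/16)/(1/16) = 7
T = 2·1/4 + 7 = 15/2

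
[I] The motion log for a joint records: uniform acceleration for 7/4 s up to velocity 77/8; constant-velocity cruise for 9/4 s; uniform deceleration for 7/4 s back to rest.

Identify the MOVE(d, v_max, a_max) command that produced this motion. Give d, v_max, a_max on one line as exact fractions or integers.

d=77/2 v_max=77/8 a_max=11/2

a_max = (77/8)/(7/4) = 11/2
d_a = ½·77/8·7/4 = 539/64; d_c = 77/8·9/4 = 693/32
d = 2·539/64 + 693/32 = 77/2
t_c = 9/4 > 0 so v_max = 77/8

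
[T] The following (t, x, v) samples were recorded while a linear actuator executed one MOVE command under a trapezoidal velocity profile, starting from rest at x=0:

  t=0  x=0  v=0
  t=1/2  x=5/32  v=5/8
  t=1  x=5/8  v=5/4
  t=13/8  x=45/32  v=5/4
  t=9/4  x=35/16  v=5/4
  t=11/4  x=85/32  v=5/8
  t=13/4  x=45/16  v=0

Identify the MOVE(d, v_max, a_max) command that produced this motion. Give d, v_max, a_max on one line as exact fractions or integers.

final state: t=13/4, x=45/16, v=0 → d = 45/16
a_max = (5/8−0)/(1/2−0) = 5/4
max v = 5/4 over t∈[1,9/4] → v_max = 5/4
check: 5/4·(1+5/4) = 45/16 ✓

d=45/16 v_max=5/4 a_max=5/4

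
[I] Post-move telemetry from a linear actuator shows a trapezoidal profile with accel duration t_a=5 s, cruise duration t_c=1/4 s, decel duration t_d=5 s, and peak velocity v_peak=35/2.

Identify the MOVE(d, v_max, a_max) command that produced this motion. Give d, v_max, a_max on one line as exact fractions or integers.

d=735/8 v_max=35/2 a_max=7/2

a_max = (35/2)/5 = 7/2
d_a = ½·35/2·5 = 175/4; d_c = 35/2·1/4 = 35/8
d = 2·175/4 + 35/8 = 735/8
t_c = 1/4 > 0 ⇒ limit active, v_max = 35/2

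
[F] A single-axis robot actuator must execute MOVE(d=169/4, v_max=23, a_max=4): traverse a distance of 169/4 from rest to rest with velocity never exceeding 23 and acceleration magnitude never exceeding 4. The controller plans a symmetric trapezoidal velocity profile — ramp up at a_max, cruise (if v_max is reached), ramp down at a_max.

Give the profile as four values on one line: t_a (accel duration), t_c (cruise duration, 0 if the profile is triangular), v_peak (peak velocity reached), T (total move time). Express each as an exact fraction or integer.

t_a=13/4 t_c=0 v_peak=13 T=13/2

vₘ²/aₘ = 23²/4 = 529/4
169/4 < 529/4 so t_c = 0
v_peak = √(169/4·4) = √169 = 13
t_a = 13/4; t_c = 0
T = 2·13/4 = 13/2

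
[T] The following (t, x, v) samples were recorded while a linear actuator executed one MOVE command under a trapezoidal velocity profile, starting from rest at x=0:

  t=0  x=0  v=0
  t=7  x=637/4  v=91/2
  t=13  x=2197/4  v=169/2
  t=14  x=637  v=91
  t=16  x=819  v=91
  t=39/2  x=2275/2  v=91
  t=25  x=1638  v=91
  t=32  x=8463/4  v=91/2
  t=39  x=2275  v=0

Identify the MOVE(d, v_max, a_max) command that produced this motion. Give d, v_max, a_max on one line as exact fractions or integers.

final state: t=39, x=2275, v=0 → d = 2275
a_max = (91/2−0)/(7−0) = 13/2
max v = 91 over t∈[14,25] → v_max = 91
check: 91·(14+11) = 2275 ✓

d=2275 v_max=91 a_max=13/2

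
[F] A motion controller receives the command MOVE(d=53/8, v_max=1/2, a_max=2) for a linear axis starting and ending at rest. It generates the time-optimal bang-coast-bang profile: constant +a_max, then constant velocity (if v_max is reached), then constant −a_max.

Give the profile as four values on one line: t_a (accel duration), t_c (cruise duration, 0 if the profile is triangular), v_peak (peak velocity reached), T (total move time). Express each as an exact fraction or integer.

t_a=1/4 t_c=13 v_peak=1/2 T=27/2

v_max²/a_max = (1/2)²/2 = 1/8
53/8 ≥ 1/8 ⇒ cruise phase
t_a = (1/2)/2 = 1/4; v_peak = 1/2
d_cruise = 53/8 − 1/8 = 13/2; t_c = (13/2)/(1/2) = 13
T = 2·1/4 + 13 = 27/2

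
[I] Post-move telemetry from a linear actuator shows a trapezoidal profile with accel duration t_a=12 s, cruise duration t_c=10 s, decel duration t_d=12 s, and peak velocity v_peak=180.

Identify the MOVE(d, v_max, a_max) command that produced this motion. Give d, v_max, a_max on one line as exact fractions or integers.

a_max = 180/12 = 15
d_a = ½·180·12 = 1080; d_c = 180·10 = 1800
d = 2·1080 + 1800 = 3960
t_c = 10 > 0 ⇒ limit active, v_max = 180

d=3960 v_max=180 a_max=15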